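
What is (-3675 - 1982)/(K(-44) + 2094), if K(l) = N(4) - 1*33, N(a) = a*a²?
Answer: -5657/2125 ≈ -2.6621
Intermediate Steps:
N(a) = a³
K(l) = 31 (K(l) = 4³ - 1*33 = 64 - 33 = 31)
(-3675 - 1982)/(K(-44) + 2094) = (-3675 - 1982)/(31 + 2094) = -5657/2125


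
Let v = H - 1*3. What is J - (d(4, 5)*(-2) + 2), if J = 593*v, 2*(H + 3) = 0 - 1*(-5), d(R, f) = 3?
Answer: -4143/2 ≈ -2071.5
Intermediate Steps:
H = -½ (H = -3 + (0 - 1*(-5))/2 = -3 + (0 + 5)/2 = -3 + (½)*5 = -3 + 5/2 = -½ ≈ -0.50000)
v = -7/2 (v = -½ - 1*3 = -½ - 3 = -7/2 ≈ -3.5000)
J = -4151/2 (J = 593*(-7/2) = -4151/2 ≈ -2075.5)
J - (d(4, 5)*(-2) + 2) = -4151/2 - (3*(-2) + 2) = -4151/2 - (-6 + 2) = -4151/2 - 1*(-4) = -4151/2 + 4 = -4143/2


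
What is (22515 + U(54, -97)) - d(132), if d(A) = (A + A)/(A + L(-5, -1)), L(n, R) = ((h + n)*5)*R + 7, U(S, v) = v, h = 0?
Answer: 919072/41 ≈ 22416.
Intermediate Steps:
L(n, R) = 7 + 5*R*n (L(n, R) = ((0 + n)*5)*R + 7 = (n*5)*R + 7 = (5*n)*R + 7 = 5*R*n + 7 = 7 + 5*R*n)
d(A) = 2*A/(32 + A) (d(A) = (A + A)/(A + (7 + 5*(-1)*(-5))) = (2*A)/(A + (7 + 25)) = (2*A)/(A + 32) = (2*A)/(32 + A) = 2*A/(32 + A))
(22515 + U(54, -97)) - d(132) = (22515 - 97) - 2*132/(32 + 132) = 22418 - 2*132/164 = 22418 - 1*66/41 = 22418 - 66/41 = 919072/41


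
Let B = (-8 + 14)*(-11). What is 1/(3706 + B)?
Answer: 1/3640 ≈ 0.00027473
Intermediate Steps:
B = -66 (B = 6*(-11) = -66)
1/(3706 + B) = 1/(3706 - 66) = 1/3640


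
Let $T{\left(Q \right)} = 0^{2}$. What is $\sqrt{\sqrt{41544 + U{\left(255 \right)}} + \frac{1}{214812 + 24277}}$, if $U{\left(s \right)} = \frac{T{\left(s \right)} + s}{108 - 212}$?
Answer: $\frac{\sqrt{161624164 + 743126148973 \sqrt{112328346}}}{6216314} \approx 14.276$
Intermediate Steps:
$T{\left(Q \right)} = 0$
$U{\left(s \right)} = - \frac{s}{104}$ ($U{\left(s \right)} = \frac{0 + s}{108 - 212} = \frac{s}{-104} = s \left(- \frac{1}{104}\right) = - \frac{s}{104}$)
$\sqrt{\sqrt{41544 + U{\left(255 \right)}} + \frac{1}{214812 + 24277}} = \sqrt{\sqrt{41544 - \frac{255}{104}} + \frac{1}{214812 + 24277}} = \sqrt{\sqrt{41544 - \frac{255}{104}} + \frac{1}{239089}} = \sqrt{\sqrt{\frac{4320321}{104}} + \frac{1}{239089}} = \sqrt{\frac{\sqrt{112328346}}{52} + \frac{1}{239089}} = \sqrt{\frac{1}{239089} + \frac{\sqrt{112328346}}{52}}$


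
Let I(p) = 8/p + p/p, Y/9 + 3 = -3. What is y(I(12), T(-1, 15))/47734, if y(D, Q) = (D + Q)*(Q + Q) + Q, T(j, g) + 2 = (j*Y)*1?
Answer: 8450/71601 ≈ 0.11802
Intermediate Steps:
Y = -54 (Y = -27 + 9*(-3) = -27 - 27 = -54)
T(j, g) = -2 - 54*j (T(j, g) = -2 + (j*(-54))*1 = -2 - 54*j*1 = -2 - 54*j)
I(p) = 1 + 8/p (I(p) = 8/p + 1 = 1 + 8/p)
y(D, Q) = Q + 2*Q*(D + Q) (y(D, Q) = (D + Q)*(2*Q) + Q = 2*Q*(D + Q) + Q = Q + 2*Q*(D + Q))
y(I(12), T(-1, 15))/47734 = ((-2 - 54*(-1))*(1 + 2*((8 + 12)/12) + 2*(-2 - 54*(-1))))/47734 = ((-2 + 54)*(1 + 2*((1/12)*20) + 2*(-2 + 54)))*(1/47734) = (52*(1 + 2*(5/3) + 2*52))*(1/47734) = (52*(1 + 10/3 + 104))*(1/47734) = (52*(325/3))*(1/47734) = (16900/3)*(1/47734) = 8450/71601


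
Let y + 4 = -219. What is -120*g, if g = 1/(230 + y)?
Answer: -120/7 ≈ -17.143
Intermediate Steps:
y = -223 (y = -4 - 219 = -223)
g = ⅐ (g = 1/(230 - 223) = 1/7 = ⅐ ≈ 0.14286)
-120*g = -120*⅐ = -120/7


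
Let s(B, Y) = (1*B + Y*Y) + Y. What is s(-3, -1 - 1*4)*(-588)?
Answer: -9996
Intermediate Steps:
s(B, Y) = B + Y + Y² (s(B, Y) = (B + Y²) + Y = B + Y + Y²)
s(-3, -1 - 1*4)*(-588) = (-3 + (-1 - 1*4) + (-1 - 1*4)²)*(-588) = (-3 + (-1 - 4) + (-1 - 4)²)*(-588) = (-3 - 5 + (-5)²)*(-588) = (-3 - 5 + 25)*(-588) = 17*(-588) = -9996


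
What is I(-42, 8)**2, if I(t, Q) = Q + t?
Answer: 1156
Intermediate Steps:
I(-42, 8)**2 = (8 - 42)**2 = (-34)**2 = 1156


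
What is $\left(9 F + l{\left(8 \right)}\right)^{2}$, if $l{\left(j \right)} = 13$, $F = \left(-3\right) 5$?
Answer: $14884$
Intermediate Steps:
$F = -15$
$\left(9 F + l{\left(8 \right)}\right)^{2} = \left(9 \left(-15\right) + 13\right)^{2} = \left(-135 + 13\right)^{2} = \left(-122\right)^{2} = 14884$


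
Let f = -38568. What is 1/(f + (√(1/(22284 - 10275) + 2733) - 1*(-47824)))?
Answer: 55577652/514410336613 - √394142561382/1028820673226 ≈ 0.00010743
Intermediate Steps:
1/(f + (√(1/(22284 - 10275) + 2733) - 1*(-47824))) = 1/(-38568 + (√(1/(22284 - 10275) + 2733) - 1*(-47824))) = 1/(-38568 + (√(1/12009 + 2733) + 47824)) = 1/(-38568 + (√(32820598/12009) + 47824)) = 1/(-38568 + (√394142561382/12009 + 47824)) = 1/(-38568 + (47824 + √394142561382/12009)) = 1/(9256 + √394142561382/12009)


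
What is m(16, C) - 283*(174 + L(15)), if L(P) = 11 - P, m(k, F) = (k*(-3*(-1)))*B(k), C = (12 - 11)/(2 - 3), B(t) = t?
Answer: -47342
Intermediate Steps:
C = -1 (C = 1/(-1) = 1*(-1) = -1)
m(k, F) = 3*k**2 (m(k, F) = (k*(-3*(-1)))*k = (k*3)*k = (3*k)*k = 3*k**2)
m(16, C) - 283*(174 + L(15)) = 3*16**2 - 283*(174 + (11 - 1*15)) = 3*256 - 283*(174 + (11 - 15)) = 768 - 283*(174 - 4) = 768 - 283*170 = 768 - 48110 = -47342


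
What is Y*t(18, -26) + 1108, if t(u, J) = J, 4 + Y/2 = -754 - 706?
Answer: 77236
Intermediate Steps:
Y = -2928 (Y = -8 + 2*(-754 - 706) = -8 + 2*(-1460) = -8 - 2920 = -2928)
Y*t(18, -26) + 1108 = -2928*(-26) + 1108 = 76128 + 1108 = 77236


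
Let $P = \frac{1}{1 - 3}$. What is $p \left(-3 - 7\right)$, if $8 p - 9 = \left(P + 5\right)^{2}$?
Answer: $- \frac{585}{16} \approx -36.563$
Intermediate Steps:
$P = - \frac{1}{2}$ ($P = \frac{1}{-2} = - \frac{1}{2} \approx -0.5$)
$p = \frac{117}{32}$ ($p = \frac{9}{8} + \frac{\left(- \frac{1}{2} + 5\right)^{2}}{8} = \frac{9}{8} + \frac{\left(\frac{9}{2}\right)^{2}}{8} = \frac{9}{8} + \frac{1}{8} \cdot \frac{81}{4} = \frac{9}{8} + \frac{81}{32} = \frac{117}{32} \approx 3.6563$)
$p \left(-3 - 7\right) = \frac{117 \left(-3 - 7\right)}{32} = \frac{117}{32} \left(-10\right) = - \frac{585}{16}$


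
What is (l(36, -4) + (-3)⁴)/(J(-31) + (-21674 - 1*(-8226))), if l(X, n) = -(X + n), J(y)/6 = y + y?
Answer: -49/13820 ≈ -0.0035456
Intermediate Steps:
J(y) = 12*y (J(y) = 6*(y + y) = 6*(2*y) = 12*y)
l(X, n) = -X - n
(l(36, -4) + (-3)⁴)/(J(-31) + (-21674 - 1*(-8226))) = ((-1*36 - 1*(-4)) + (-3)⁴)/(12*(-31) + (-21674 - 1*(-8226))) = ((-36 + 4) + 81)/(-372 + (-21674 + 8226)) = (-32 + 81)/(-372 - 13448) = 49/(-13820) = 49*(-1/13820) = -49/13820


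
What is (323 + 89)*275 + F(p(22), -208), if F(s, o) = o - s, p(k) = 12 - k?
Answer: 113102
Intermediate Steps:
(323 + 89)*275 + F(p(22), -208) = (323 + 89)*275 + (-208 - (12 - 1*22)) = 412*275 + (-208 - (12 - 22)) = 113300 + (-208 - 1*(-10)) = 113300 + (-208 + 10) = 113300 - 198 = 113102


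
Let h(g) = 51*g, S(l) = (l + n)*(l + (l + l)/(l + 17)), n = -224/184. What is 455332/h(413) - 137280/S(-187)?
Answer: 5902036/333999 ≈ 17.671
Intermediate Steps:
n = -28/23 (n = -224*1/184 = -28/23 ≈ -1.2174)
S(l) = (-28/23 + l)*(l + 2*l/(17 + l)) (S(l) = (l - 28/23)*(l + (l + l)/(l + 17)) = (-28/23 + l)*(l + (2*l)/(17 + l)) = (-28/23 + l)*(l + 2*l/(17 + l)))
455332/h(413) - 137280/S(-187) = 455332/((51*413)) - 137280*(-23*(17 - 187)/(187*(-532 + 23*(-187)² + 409*(-187)))) = 455332/21063 - 137280*230/(11*(-532 + 23*34969 - 76483)) = 455332*(1/21063) - 137280*230/(11*(-532 + 804287 - 76483)) = 455332/21063 - 137280/((1/23)*(-187)*(-1/170)*727272) = 455332/21063 - 137280/3999996/115 = 455332/21063 - 137280*115/3999996 = 455332/21063 - 9200/2331 = 5902036/333999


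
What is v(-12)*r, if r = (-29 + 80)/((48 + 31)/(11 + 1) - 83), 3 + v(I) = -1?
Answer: 2448/917 ≈ 2.6696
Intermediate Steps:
v(I) = -4 (v(I) = -3 - 1 = -4)
r = -612/917 (r = 51/(79/12 - 83) = 51/(-917/12) = 51*(-12/917) = -612/917 ≈ -0.66739)
v(-12)*r = -4*(-612/917) = 2448/917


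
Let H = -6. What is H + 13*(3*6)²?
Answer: 4206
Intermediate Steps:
H + 13*(3*6)² = -6 + 13*(3*6)² = -6 + 13*18² = -6 + 13*324 = -6 + 4212 = 4206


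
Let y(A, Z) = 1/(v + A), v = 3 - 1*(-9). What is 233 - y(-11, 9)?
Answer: 232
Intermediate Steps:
v = 12 (v = 3 + 9 = 12)
y(A, Z) = 1/(12 + A)
233 - y(-11, 9) = 233 - 1/(12 - 11) = 233 - 1/1 = 233 - 1*1 = 233 - 1 = 232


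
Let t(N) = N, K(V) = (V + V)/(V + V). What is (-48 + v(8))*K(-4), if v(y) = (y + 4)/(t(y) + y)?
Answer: -189/4 ≈ -47.250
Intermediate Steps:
K(V) = 1 (K(V) = (2*V)/((2*V)) = (2*V)*(1/(2*V)) = 1)
v(y) = (4 + y)/(2*y) (v(y) = (y + 4)/(y + y) = (4 + y)/((2*y)) = (4 + y)*(1/(2*y)) = (4 + y)/(2*y))
(-48 + v(8))*K(-4) = (-48 + (½)*(4 + 8)/8)*1 = (-48 + (½)*(⅛)*12)*1 = (-48 + ¾)*1 = -189/4*1 = -189/4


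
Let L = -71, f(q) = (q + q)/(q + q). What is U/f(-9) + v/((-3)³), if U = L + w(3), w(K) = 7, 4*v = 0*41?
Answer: -64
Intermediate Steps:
f(q) = 1 (f(q) = (2*q)/((2*q)) = (2*q)*(1/(2*q)) = 1)
v = 0 (v = (0*41)/4 = (¼)*0 = 0)
U = -64 (U = -71 + 7 = -64)
U/f(-9) + v/((-3)³) = -64/1 + 0/((-3)³) = -64*1 + 0/(-27) = -64 + 0*(-1/27) = -64 + 0 = -64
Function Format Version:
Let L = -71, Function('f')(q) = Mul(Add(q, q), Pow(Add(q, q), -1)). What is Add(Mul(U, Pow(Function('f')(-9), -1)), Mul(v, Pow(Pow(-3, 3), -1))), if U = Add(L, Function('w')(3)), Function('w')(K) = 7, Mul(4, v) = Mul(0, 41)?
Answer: -64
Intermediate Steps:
Function('f')(q) = 1 (Function('f')(q) = Mul(Mul(2, q), Pow(Mul(2, q), -1)) = Mul(Mul(2, q), Mul(Rational(1, 2), Pow(q, -1))) = 1)
v = 0 (v = Mul(Rational(1, 4), Mul(0, 41)) = Mul(Rational(1, 4), 0) = 0)
U = -64 (U = Add(-71, 7) = -64)
Add(Mul(U, Pow(Function('f')(-9), -1)), Mul(v, Pow(Pow(-3, 3), -1))) = Add(Mul(-64, Pow(1, -1)), Mul(0, Pow(Pow(-3, 3), -1))) = Add(Mul(-64, 1), Mul(0, Pow(-27, -1))) = Add(-64, Mul(0, Rational(-1, 27))) = Add(-64, 0) = -64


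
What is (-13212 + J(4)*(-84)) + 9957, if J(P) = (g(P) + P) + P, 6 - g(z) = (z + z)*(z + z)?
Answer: 945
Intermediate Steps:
g(z) = 6 - 4*z**2 (g(z) = 6 - (z + z)*(z + z) = 6 - 2*z*2*z = 6 - 4*z**2)
J(P) = 6 - 4*P**2 + 2*P (J(P) = ((6 - 4*P**2) + P) + P = (6 + P - 4*P**2) + P = 6 - 4*P**2 + 2*P)
(-13212 + J(4)*(-84)) + 9957 = (-13212 + (6 - 4*4**2 + 2*4)*(-84)) + 9957 = (-13212 + (6 - 4*16 + 8)*(-84)) + 9957 = (-13212 + (6 - 64 + 8)*(-84)) + 9957 = (-13212 - 50*(-84)) + 9957 = (-13212 + 4200) + 9957 = -9012 + 9957 = 945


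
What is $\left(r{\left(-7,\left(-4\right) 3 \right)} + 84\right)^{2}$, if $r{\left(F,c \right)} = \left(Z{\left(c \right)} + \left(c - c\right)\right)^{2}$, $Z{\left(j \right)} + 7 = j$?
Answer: $198025$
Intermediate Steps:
$Z{\left(j \right)} = -7 + j$
$r{\left(F,c \right)} = \left(-7 + c\right)^{2}$ ($r{\left(F,c \right)} = \left(\left(-7 + c\right) + \left(c - c\right)\right)^{2} = \left(\left(-7 + c\right) + 0\right)^{2} = \left(-7 + c\right)^{2}$)
$\left(r{\left(-7,\left(-4\right) 3 \right)} + 84\right)^{2} = \left(\left(-7 - 12\right)^{2} + 84\right)^{2} = \left(\left(-19\right)^{2} + 84\right)^{2} = \left(361 + 84\right)^{2} = 445^{2} = 198025$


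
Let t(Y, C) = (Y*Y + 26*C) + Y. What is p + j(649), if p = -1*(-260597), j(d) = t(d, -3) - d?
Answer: 681720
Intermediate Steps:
t(Y, C) = Y + Y² + 26*C (t(Y, C) = (Y² + 26*C) + Y = Y + Y² + 26*C)
j(d) = -78 + d² (j(d) = (d + d² + 26*(-3)) - d = (d + d² - 78) - d = (-78 + d + d²) - d = -78 + d²)
p = 260597
p + j(649) = 260597 + (-78 + 649²) = 260597 + (-78 + 421201) = 260597 + 421123 = 681720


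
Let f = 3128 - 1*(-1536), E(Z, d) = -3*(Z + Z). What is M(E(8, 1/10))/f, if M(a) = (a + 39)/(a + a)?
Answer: 3/149248 ≈ 2.0101e-5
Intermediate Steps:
E(Z, d) = -6*Z
f = 4664 (f = 3128 + 1536 = 4664)
M(a) = (39 + a)/(2*a) (M(a) = (39 + a)/((2*a)) = (39 + a)*(1/(2*a)) = (39 + a)/(2*a))
M(E(8, 1/10))/f = ((39 - 6*8)/(2*((-6*8))))/4664 = ((½)*(39 - 48)/(-48))*(1/4664) = ((½)*(-1/48)*(-9))*(1/4664) = (3/32)*(1/4664) = 3/149248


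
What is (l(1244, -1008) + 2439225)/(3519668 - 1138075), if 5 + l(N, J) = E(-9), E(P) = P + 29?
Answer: 2439240/2381593 ≈ 1.0242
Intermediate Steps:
E(P) = 29 + P
l(N, J) = 15 (l(N, J) = -5 + (29 - 9) = -5 + 20 = 15)
(l(1244, -1008) + 2439225)/(3519668 - 1138075) = (15 + 2439225)/(3519668 - 1138075) = 2439240/2381593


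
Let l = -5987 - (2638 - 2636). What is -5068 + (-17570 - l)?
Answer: -16649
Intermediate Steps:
l = -5989 (l = -5987 - 1*2 = -5987 - 2 = -5989)
-5068 + (-17570 - l) = -5068 + (-17570 - 1*(-5989)) = -5068 + (-17570 + 5989) = -5068 - 11581 = -16649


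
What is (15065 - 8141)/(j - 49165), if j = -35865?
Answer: -3462/42515 ≈ -0.081430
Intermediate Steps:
(15065 - 8141)/(j - 49165) = (15065 - 8141)/(-35865 - 49165) = 6924/(-85030) = 6924*(-1/85030) = -3462/42515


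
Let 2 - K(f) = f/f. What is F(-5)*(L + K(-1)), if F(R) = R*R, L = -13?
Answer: -300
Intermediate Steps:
K(f) = 1 (K(f) = 2 - f/f = 2 - 1*1 = 2 - 1 = 1)
F(R) = R²
F(-5)*(L + K(-1)) = (-5)²*(-13 + 1) = 25*(-12) = -300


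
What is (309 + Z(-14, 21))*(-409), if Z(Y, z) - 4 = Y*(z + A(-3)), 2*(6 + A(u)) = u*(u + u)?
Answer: 9407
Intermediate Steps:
A(u) = -6 + u² (A(u) = -6 + (u*(u + u))/2 = -6 + (u*(2*u))/2 = -6 + (2*u²)/2 = -6 + u²)
Z(Y, z) = 4 + Y*(3 + z) (Z(Y, z) = 4 + Y*(z + (-6 + (-3)²)) = 4 + Y*(z + (-6 + 9)) = 4 + Y*(z + 3) = 4 + Y*(3 + z))
(309 + Z(-14, 21))*(-409) = (309 + (4 + 3*(-14) - 14*21))*(-409) = (309 + (4 - 42 - 294))*(-409) = (309 - 332)*(-409) = -23*(-409) = 9407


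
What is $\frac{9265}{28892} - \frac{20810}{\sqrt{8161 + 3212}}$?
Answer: $\frac{9265}{28892} - \frac{20810 \sqrt{11373}}{11373} \approx -194.81$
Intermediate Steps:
$\frac{9265}{28892} - \frac{20810}{\sqrt{8161 + 3212}} = 9265 \cdot \frac{1}{28892} - \frac{20810}{\sqrt{11373}} = \frac{9265}{28892} - 20810 \frac{\sqrt{11373}}{11373} = \frac{9265}{28892} - \frac{20810 \sqrt{11373}}{11373}$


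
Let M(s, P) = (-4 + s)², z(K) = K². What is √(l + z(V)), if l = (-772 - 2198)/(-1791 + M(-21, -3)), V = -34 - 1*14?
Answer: 51*√2491/53 ≈ 48.027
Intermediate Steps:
V = -48 (V = -34 - 14 = -48)
l = 135/53 (l = (-772 - 2198)/(-1791 + (-4 - 21)²) = -2970/(-1791 + (-25)²) = -2970/(-1791 + 625) = -2970/(-1166) = -2970*(-1/1166) = 135/53 ≈ 2.5472)
√(l + z(V)) = √(135/53 + (-48)²) = √(135/53 + 2304) = √(122247/53) = 51*√2491/53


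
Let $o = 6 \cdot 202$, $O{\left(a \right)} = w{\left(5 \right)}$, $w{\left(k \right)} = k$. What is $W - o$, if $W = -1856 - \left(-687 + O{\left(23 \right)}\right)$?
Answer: $-2386$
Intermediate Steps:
$O{\left(a \right)} = 5$
$o = 1212$
$W = -1174$ ($W = -1856 - \left(-687 + 5\right) = -1856 - -682 = -1856 + 682 = -1174$)
$W - o = -1174 - 1212 = -2386$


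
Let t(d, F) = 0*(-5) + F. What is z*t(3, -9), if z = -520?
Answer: 4680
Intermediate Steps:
t(d, F) = F (t(d, F) = 0 + F = F)
z*t(3, -9) = -520*(-9) = 4680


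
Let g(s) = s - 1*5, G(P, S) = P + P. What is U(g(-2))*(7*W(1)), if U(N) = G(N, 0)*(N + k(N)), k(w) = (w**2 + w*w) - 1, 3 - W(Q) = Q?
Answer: -17640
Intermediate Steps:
W(Q) = 3 - Q
k(w) = -1 + 2*w**2 (k(w) = (w**2 + w**2) - 1 = 2*w**2 - 1 = -1 + 2*w**2)
G(P, S) = 2*P
g(s) = -5 + s (g(s) = s - 5 = -5 + s)
U(N) = 2*N*(-1 + N + 2*N**2) (U(N) = (2*N)*(N + (-1 + 2*N**2)) = (2*N)*(-1 + N + 2*N**2) = 2*N*(-1 + N + 2*N**2))
U(g(-2))*(7*W(1)) = (2*(-5 - 2)*(-1 + (-5 - 2) + 2*(-5 - 2)**2))*(7*(3 - 1*1)) = (2*(-7)*(-1 - 7 + 2*(-7)**2))*(7*(3 - 1)) = (2*(-7)*(-1 - 7 + 2*49))*(7*2) = (2*(-7)*(-1 - 7 + 98))*14 = (2*(-7)*90)*14 = -1260*14 = -17640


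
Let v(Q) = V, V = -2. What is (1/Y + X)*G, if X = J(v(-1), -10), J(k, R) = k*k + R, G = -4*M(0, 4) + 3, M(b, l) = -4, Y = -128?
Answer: -14611/128 ≈ -114.15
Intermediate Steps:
v(Q) = -2
G = 19 (G = -4*(-4) + 3 = 16 + 3 = 19)
J(k, R) = R + k² (J(k, R) = k² + R = R + k²)
X = -6 (X = -10 + (-2)² = -10 + 4 = -6)
(1/Y + X)*G = (1/(-128) - 6)*19 = (-1/128 - 6)*19 = -769/128*19 = -14611/128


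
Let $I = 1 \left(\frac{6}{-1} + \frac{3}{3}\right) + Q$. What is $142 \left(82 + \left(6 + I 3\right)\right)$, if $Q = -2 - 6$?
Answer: $6958$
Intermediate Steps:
$Q = -8$ ($Q = -2 - 6 = -8$)
$I = -13$ ($I = 1 \left(\frac{6}{-1} + \frac{3}{3}\right) - 8 = 1 \left(6 \left(-1\right) + 3 \cdot \frac{1}{3}\right) - 8 = 1 \left(-6 + 1\right) - 8 = 1 \left(-5\right) - 8 = -5 - 8 = -13$)
$142 \left(82 + \left(6 + I 3\right)\right) = 142 \left(82 + \left(6 - 39\right)\right) = 142 \left(82 - 33\right) = 142 \cdot 49 = 6958$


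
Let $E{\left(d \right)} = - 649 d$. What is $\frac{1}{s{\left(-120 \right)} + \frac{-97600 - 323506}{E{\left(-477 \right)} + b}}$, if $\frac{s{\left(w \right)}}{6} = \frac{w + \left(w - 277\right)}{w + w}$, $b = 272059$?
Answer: $\frac{1454080}{17741219} \approx 0.081961$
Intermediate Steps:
$s{\left(w \right)} = \frac{3 \left(-277 + 2 w\right)}{w}$ ($s{\left(w \right)} = 6 \frac{w + \left(w - 277\right)}{w + w} = 6 \frac{w + \left(-277 + w\right)}{2 w} = 6 \left(-277 + 2 w\right) \frac{1}{2 w} = 6 \frac{-277 + 2 w}{2 w} = \frac{3 \left(-277 + 2 w\right)}{w}$)
$\frac{1}{s{\left(-120 \right)} + \frac{-97600 - 323506}{E{\left(-477 \right)} + b}} = \frac{1}{\left(6 - \frac{831}{-120}\right) + \frac{-97600 - 323506}{\left(-649\right) \left(-477\right) + 272059}} = \frac{1}{\left(6 - - \frac{277}{40}\right) - \frac{421106}{309573 + 272059}} = \frac{1}{\left(6 + \frac{277}{40}\right) - \frac{421106}{581632}} = \frac{1}{\frac{517}{40} - \frac{210553}{290816}} = \frac{1}{\frac{17741219}{1454080}} = \frac{1454080}{17741219}$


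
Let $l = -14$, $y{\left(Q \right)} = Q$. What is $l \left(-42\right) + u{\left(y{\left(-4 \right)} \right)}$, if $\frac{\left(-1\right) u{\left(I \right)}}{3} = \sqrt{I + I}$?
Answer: $588 - 6 i \sqrt{2} \approx 588.0 - 8.4853 i$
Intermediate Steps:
$u{\left(I \right)} = - 3 \sqrt{2} \sqrt{I}$ ($u{\left(I \right)} = - 3 \sqrt{I + I} = - 3 \sqrt{2 I} = - 3 \sqrt{2} \sqrt{I}$)
$l \left(-42\right) + u{\left(y{\left(-4 \right)} \right)} = \left(-14\right) \left(-42\right) - 3 \sqrt{2} \sqrt{-4} = 588 - 3 \sqrt{2} \cdot 2 i = 588 - 6 i \sqrt{2}$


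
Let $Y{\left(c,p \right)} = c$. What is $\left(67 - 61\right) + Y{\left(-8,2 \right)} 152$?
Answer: $-1210$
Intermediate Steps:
$\left(67 - 61\right) + Y{\left(-8,2 \right)} 152 = \left(67 - 61\right) - 1216 = 6 - 1216 = -1210$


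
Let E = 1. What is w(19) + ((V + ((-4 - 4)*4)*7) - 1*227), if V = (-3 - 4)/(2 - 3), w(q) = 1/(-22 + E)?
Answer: -9325/21 ≈ -444.05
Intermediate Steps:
w(q) = -1/21 (w(q) = 1/(-22 + 1) = 1/(-21) = -1/21)
V = 7 (V = -7/(-1) = -7*(-1) = 7)
w(19) + ((V + ((-4 - 4)*4)*7) - 1*227) = -1/21 + ((7 + ((-4 - 4)*4)*7) - 1*227) = -1/21 + ((7 - 8*4*7) - 227) = -1/21 + ((7 - 32*7) - 227) = -1/21 + ((7 - 224) - 227) = -1/21 + (-217 - 227) = -1/21 - 444 = -9325/21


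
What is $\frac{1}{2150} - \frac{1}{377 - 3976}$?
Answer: $\frac{5749}{7737850} \approx 0.00074297$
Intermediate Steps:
$\frac{1}{2150} - \frac{1}{377 - 3976} = \frac{1}{2150} - \frac{1}{-3599} = \frac{1}{2150} - - \frac{1}{3599} = \frac{1}{2150} + \frac{1}{3599} = \frac{5749}{7737850}$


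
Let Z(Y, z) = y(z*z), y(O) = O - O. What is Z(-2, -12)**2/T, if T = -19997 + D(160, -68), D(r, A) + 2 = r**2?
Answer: 0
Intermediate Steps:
y(O) = 0
D(r, A) = -2 + r**2
Z(Y, z) = 0
T = 5601 (T = -19997 + (-2 + 160**2) = -19997 + (-2 + 25600) = -19997 + 25598 = 5601)
Z(-2, -12)**2/T = 0**2/5601 = 0*(1/5601) = 0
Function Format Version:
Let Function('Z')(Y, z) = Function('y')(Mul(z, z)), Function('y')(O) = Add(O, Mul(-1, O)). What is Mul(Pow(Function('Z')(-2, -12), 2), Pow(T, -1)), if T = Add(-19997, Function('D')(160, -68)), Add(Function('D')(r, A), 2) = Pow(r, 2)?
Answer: 0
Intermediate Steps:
Function('y')(O) = 0
Function('D')(r, A) = Add(-2, Pow(r, 2))
Function('Z')(Y, z) = 0
T = 5601 (T = Add(-19997, Add(-2, Pow(160, 2))) = Add(-19997, Add(-2, 25600)) = Add(-19997, 25598) = 5601)
Mul(Pow(Function('Z')(-2, -12), 2), Pow(T, -1)) = Mul(Pow(0, 2), Pow(5601, -1)) = Mul(0, Rational(1, 5601)) = 0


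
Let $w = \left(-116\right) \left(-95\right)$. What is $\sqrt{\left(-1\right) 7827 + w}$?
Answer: $\sqrt{3193} \approx 56.507$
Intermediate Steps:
$w = 11020$
$\sqrt{\left(-1\right) 7827 + w} = \sqrt{\left(-1\right) 7827 + 11020} = \sqrt{-7827 + 11020} = \sqrt{3193}$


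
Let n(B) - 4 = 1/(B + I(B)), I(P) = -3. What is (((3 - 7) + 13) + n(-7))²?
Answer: 16641/100 ≈ 166.41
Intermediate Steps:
n(B) = 4 + 1/(-3 + B) (n(B) = 4 + 1/(B - 3) = 4 + 1/(-3 + B))
(((3 - 7) + 13) + n(-7))² = (((3 - 7) + 13) + (-11 + 4*(-7))/(-3 - 7))² = ((-4 + 13) + (-11 - 28)/(-10))² = (9 - ⅒*(-39))² = (9 + 39/10)² = (129/10)² = 16641/100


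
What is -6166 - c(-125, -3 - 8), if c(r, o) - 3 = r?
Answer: -6044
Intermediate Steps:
c(r, o) = 3 + r
-6166 - c(-125, -3 - 8) = -6166 - (3 - 125) = -6166 - 1*(-122) = -6166 + 122 = -6044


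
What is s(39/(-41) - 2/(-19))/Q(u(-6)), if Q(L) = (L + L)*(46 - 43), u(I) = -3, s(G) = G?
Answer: 659/14022 ≈ 0.046998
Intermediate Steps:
Q(L) = 6*L (Q(L) = (2*L)*3 = 6*L)
s(39/(-41) - 2/(-19))/Q(u(-6)) = (39/(-41) - 2/(-19))/((6*(-3))) = (39*(-1/41) - 2*(-1/19))/(-18) = (-39/41 + 2/19)*(-1/18) = -659/779*(-1/18) = 659/14022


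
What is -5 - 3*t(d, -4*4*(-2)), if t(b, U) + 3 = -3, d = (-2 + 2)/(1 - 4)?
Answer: 13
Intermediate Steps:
d = 0 (d = 0/(-3) = 0*(-⅓) = 0)
t(b, U) = -6 (t(b, U) = -3 - 3 = -6)
-5 - 3*t(d, -4*4*(-2)) = -5 - 3*(-6) = -5 + 18 = 13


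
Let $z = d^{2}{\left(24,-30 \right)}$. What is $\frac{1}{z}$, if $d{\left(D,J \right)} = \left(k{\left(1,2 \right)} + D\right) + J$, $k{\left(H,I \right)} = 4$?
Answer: $\frac{1}{4} \approx 0.25$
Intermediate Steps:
$d{\left(D,J \right)} = 4 + D + J$ ($d{\left(D,J \right)} = \left(4 + D\right) + J = 4 + D + J$)
$z = 4$ ($z = \left(4 + 24 - 30\right)^{2} = \left(-2\right)^{2} = 4$)
$\frac{1}{z} = \frac{1}{4}$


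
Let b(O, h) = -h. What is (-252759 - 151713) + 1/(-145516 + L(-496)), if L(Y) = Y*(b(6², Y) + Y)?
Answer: -58857147553/145516 ≈ -4.0447e+5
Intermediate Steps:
L(Y) = 0 (L(Y) = Y*(-Y + Y) = Y*0 = 0)
(-252759 - 151713) + 1/(-145516 + L(-496)) = (-252759 - 151713) + 1/(-145516 + 0) = -404472 + 1/(-145516) = -404472 - 1/145516 = -58857147553/145516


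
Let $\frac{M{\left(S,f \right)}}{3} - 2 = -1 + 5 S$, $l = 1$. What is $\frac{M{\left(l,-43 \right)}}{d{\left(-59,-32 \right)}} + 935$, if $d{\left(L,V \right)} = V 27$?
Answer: $\frac{44879}{48} \approx 934.98$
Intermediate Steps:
$M{\left(S,f \right)} = 3 + 15 S$ ($M{\left(S,f \right)} = 6 + 3 \left(-1 + 5 S\right) = 6 + \left(-3 + 15 S\right) = 3 + 15 S$)
$d{\left(L,V \right)} = 27 V$
$\frac{M{\left(l,-43 \right)}}{d{\left(-59,-32 \right)}} + 935 = \frac{3 + 15 \cdot 1}{27 \left(-32\right)} + 935 = \frac{3 + 15}{-864} + 935 = 18 \left(- \frac{1}{864}\right) + 935 = - \frac{1}{48} + 935 = \frac{44879}{48}$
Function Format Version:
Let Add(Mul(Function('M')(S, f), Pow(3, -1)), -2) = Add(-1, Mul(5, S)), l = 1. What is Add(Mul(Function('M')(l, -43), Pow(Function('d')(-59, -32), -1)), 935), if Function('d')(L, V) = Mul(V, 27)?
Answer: Rational(44879, 48) ≈ 934.98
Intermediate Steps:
Function('M')(S, f) = Add(3, Mul(15, S)) (Function('M')(S, f) = Add(6, Mul(3, Add(-1, Mul(5, S)))) = Add(6, Add(-3, Mul(15, S))) = Add(3, Mul(15, S)))
Function('d')(L, V) = Mul(27, V)
Add(Mul(Function('M')(l, -43), Pow(Function('d')(-59, -32), -1)), 935) = Add(Mul(Add(3, Mul(15, 1)), Pow(Mul(27, -32), -1)), 935) = Add(Mul(Add(3, 15), Pow(-864, -1)), 935) = Add(Mul(18, Rational(-1, 864)), 935) = Add(Rational(-1, 48), 935) = Rational(44879, 48)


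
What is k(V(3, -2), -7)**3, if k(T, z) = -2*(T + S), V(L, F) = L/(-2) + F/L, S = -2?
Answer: 15625/27 ≈ 578.70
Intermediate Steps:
V(L, F) = -L/2 + F/L (V(L, F) = L*(-1/2) + F/L = -L/2 + F/L)
k(T, z) = 4 - 2*T (k(T, z) = -2*(T - 2) = -2*(-2 + T) = 4 - 2*T)
k(V(3, -2), -7)**3 = (4 - 2*(-1/2*3 - 2/3))**3 = (4 - 2*(-3/2 - 2*1/3))**3 = (4 - 2*(-3/2 - 2/3))**3 = (4 - 2*(-13/6))**3 = (4 + 13/3)**3 = (25/3)**3 = 15625/27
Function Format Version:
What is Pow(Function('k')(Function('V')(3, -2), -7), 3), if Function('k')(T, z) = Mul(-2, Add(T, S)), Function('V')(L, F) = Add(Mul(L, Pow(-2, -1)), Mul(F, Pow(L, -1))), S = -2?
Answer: Rational(15625, 27) ≈ 578.70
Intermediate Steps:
Function('V')(L, F) = Add(Mul(Rational(-1, 2), L), Mul(F, Pow(L, -1))) (Function('V')(L, F) = Add(Mul(L, Rational(-1, 2)), Mul(F, Pow(L, -1))) = Add(Mul(Rational(-1, 2), L), Mul(F, Pow(L, -1))))
Function('k')(T, z) = Add(4, Mul(-2, T)) (Function('k')(T, z) = Mul(-2, Add(T, -2)) = Mul(-2, Add(-2, T)) = Add(4, Mul(-2, T)))
Pow(Function('k')(Function('V')(3, -2), -7), 3) = Pow(Add(4, Mul(-2, Add(Mul(Rational(-1, 2), 3), Mul(-2, Pow(3, -1))))), 3) = Pow(Add(4, Mul(-2, Add(Rational(-3, 2), Mul(-2, Rational(1, 3))))), 3) = Pow(Add(4, Mul(-2, Add(Rational(-3, 2), Rational(-2, 3)))), 3) = Pow(Add(4, Mul(-2, Rational(-13, 6))), 3) = Pow(Add(4, Rational(13, 3)), 3) = Pow(Rational(25, 3), 3) = Rational(15625, 27)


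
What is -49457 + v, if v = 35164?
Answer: -14293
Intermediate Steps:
-49457 + v = -49457 + 35164 = -14293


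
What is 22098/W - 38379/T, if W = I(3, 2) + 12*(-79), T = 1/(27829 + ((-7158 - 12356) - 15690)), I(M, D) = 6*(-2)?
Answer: 45287216317/160 ≈ 2.8304e+8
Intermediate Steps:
I(M, D) = -12
T = -1/7375 (T = 1/(27829 + (-19514 - 15690)) = 1/(27829 - 35204) = 1/(-7375) = -1/7375 ≈ -0.00013559)
W = -960 (W = -12 + 12*(-79) = -12 - 948 = -960)
22098/W - 38379/T = 22098/(-960) - 38379/(-1/7375) = 22098*(-1/960) - 38379*(-7375) = -3683/160 + 283045125 = 45287216317/160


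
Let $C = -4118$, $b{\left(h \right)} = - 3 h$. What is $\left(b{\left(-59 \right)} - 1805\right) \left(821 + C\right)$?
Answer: $5367516$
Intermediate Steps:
$\left(b{\left(-59 \right)} - 1805\right) \left(821 + C\right) = \left(\left(-3\right) \left(-59\right) - 1805\right) \left(821 - 4118\right) = \left(177 - 1805\right) \left(-3297\right) = \left(-1628\right) \left(-3297\right) = 5367516$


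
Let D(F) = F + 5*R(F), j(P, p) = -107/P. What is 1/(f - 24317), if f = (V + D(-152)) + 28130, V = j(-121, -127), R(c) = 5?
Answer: 121/446113 ≈ 0.00027123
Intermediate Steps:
V = 107/121 (V = -107/(-121) = -107*(-1/121) = 107/121 ≈ 0.88430)
D(F) = 25 + F (D(F) = F + 5*5 = F + 25 = 25 + F)
f = 3388470/121 (f = (107/121 + (25 - 152)) + 28130 = (107/121 - 127) + 28130 = -15260/121 + 28130 = 3388470/121 ≈ 28004.)
1/(f - 24317) = 1/(3388470/121 - 24317) = 1/(446113/121) = 121/446113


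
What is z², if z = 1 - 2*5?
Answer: 81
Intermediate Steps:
z = -9 (z = 1 - 10 = -9)
z² = (-9)² = 81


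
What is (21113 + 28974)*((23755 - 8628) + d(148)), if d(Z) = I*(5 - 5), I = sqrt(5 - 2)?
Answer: 757666049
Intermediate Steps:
I = sqrt(3) ≈ 1.7320
d(Z) = 0 (d(Z) = sqrt(3)*(5 - 5) = sqrt(3)*0 = 0)
(21113 + 28974)*((23755 - 8628) + d(148)) = (21113 + 28974)*((23755 - 8628) + 0) = 50087*(15127 + 0) = 50087*15127 = 757666049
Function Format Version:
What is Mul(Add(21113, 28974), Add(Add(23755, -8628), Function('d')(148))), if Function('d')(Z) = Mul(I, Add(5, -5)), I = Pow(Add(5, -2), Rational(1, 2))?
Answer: 757666049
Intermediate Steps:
I = Pow(3, Rational(1, 2)) ≈ 1.7320
Function('d')(Z) = 0 (Function('d')(Z) = Mul(Pow(3, Rational(1, 2)), Add(5, -5)) = Mul(Pow(3, Rational(1, 2)), 0) = 0)
Mul(Add(21113, 28974), Add(Add(23755, -8628), Function('d')(148))) = Mul(Add(21113, 28974), Add(Add(23755, -8628), 0)) = Mul(50087, Add(15127, 0)) = Mul(50087, 15127) = 757666049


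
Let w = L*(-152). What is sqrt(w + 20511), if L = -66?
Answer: sqrt(30543) ≈ 174.77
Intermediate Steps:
w = 10032 (w = -66*(-152) = 10032)
sqrt(w + 20511) = sqrt(10032 + 20511) = sqrt(30543)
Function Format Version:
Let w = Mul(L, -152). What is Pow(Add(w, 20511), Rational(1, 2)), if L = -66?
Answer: Pow(30543, Rational(1, 2)) ≈ 174.77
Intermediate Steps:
w = 10032 (w = Mul(-66, -152) = 10032)
Pow(Add(w, 20511), Rational(1, 2)) = Pow(Add(10032, 20511), Rational(1, 2)) = Pow(30543, Rational(1, 2))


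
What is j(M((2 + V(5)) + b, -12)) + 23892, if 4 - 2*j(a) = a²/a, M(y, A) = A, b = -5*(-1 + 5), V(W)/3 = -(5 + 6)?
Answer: 23900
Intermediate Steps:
V(W) = -33 (V(W) = 3*(-(5 + 6)) = 3*(-1*11) = 3*(-11) = -33)
b = -20 (b = -5*4 = -20)
j(a) = 2 - a/2 (j(a) = 2 - a²/(2*a) = 2 - a/2)
j(M((2 + V(5)) + b, -12)) + 23892 = (2 - ½*(-12)) + 23892 = (2 + 6) + 23892 = 8 + 23892 = 23900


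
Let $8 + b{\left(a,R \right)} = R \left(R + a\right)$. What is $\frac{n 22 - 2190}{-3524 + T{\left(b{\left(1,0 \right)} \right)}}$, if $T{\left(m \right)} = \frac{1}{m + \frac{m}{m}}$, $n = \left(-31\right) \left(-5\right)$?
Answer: $- \frac{8540}{24669} \approx -0.34618$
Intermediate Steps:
$b{\left(a,R \right)} = -8 + R \left(R + a\right)$
$n = 155$
$T{\left(m \right)} = \frac{1}{1 + m}$ ($T{\left(m \right)} = \frac{1}{m + 1} = \frac{1}{1 + m}$)
$\frac{n 22 - 2190}{-3524 + T{\left(b{\left(1,0 \right)} \right)}} = \frac{155 \cdot 22 - 2190}{-3524 + \frac{1}{1 + \left(-8 + 0^{2} + 0 \cdot 1\right)}} = \frac{3410 - 2190}{-3524 + \frac{1}{1 + \left(-8 + 0 + 0\right)}} = \frac{1220}{-3524 + \frac{1}{1 - 8}} = \frac{1220}{-3524 + \frac{1}{-7}} = \frac{1220}{-3524 - \frac{1}{7}} = \frac{1220}{- \frac{24669}{7}} = 1220 \left(- \frac{7}{24669}\right) = - \frac{8540}{24669}$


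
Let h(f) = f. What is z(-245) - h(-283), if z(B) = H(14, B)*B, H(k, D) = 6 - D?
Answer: -61212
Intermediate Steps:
z(B) = B*(6 - B) (z(B) = (6 - B)*B = B*(6 - B))
z(-245) - h(-283) = -245*(6 - 1*(-245)) - 1*(-283) = -245*(6 + 245) + 283 = -245*251 + 283 = -61495 + 283 = -61212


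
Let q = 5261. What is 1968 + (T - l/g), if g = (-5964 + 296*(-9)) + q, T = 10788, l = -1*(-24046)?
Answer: 42973498/3367 ≈ 12763.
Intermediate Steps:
l = 24046
g = -3367 (g = (-5964 + 296*(-9)) + 5261 = (-5964 - 2664) + 5261 = -8628 + 5261 = -3367)
1968 + (T - l/g) = 1968 + (10788 - 24046/(-3367)) = 1968 + (10788 - 24046*(-1)/3367) = 1968 + (10788 - 1*(-24046/3367)) = 1968 + (10788 + 24046/3367) = 1968 + 36347242/3367 = 42973498/3367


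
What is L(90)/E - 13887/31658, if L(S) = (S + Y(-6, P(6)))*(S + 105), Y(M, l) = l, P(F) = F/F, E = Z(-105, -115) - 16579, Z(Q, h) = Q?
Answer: -396730959/264091036 ≈ -1.5023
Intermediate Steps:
E = -16684 (E = -105 - 16579 = -16684)
P(F) = 1
L(S) = (1 + S)*(105 + S) (L(S) = (S + 1)*(S + 105) = (1 + S)*(105 + S))
L(90)/E - 13887/31658 = (105 + 90² + 106*90)/(-16684) - 13887/31658 = (105 + 8100 + 9540)*(-1/16684) - 13887*1/31658 = 17745*(-1/16684) - 13887/31658 = -17745/16684 - 13887/31658 = -396730959/264091036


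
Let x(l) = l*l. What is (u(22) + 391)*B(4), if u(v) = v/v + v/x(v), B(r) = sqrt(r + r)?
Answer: 8625*sqrt(2)/11 ≈ 1108.9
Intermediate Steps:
x(l) = l**2
B(r) = sqrt(2)*sqrt(r) (B(r) = sqrt(2*r) = sqrt(2)*sqrt(r))
u(v) = 1 + 1/v (u(v) = v/v + v/(v**2) = 1 + v/v**2 = 1 + 1/v)
(u(22) + 391)*B(4) = ((1 + 22)/22 + 391)*(sqrt(2)*sqrt(4)) = ((1/22)*23 + 391)*(sqrt(2)*2) = (23/22 + 391)*(2*sqrt(2)) = 8625*(2*sqrt(2))/22 = 8625*sqrt(2)/11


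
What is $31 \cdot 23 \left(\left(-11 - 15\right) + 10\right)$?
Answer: $-11408$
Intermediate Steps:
$31 \cdot 23 \left(\left(-11 - 15\right) + 10\right) = 713 \left(-26 + 10\right) = 713 \left(-16\right) = -11408$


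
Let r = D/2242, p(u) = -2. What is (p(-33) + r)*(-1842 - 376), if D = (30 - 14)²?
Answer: 4688852/1121 ≈ 4182.7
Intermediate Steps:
D = 256 (D = 16² = 256)
r = 128/1121 (r = 256/2242 = 256*(1/2242) = 128/1121 ≈ 0.11418)
(p(-33) + r)*(-1842 - 376) = (-2 + 128/1121)*(-1842 - 376) = -2114/1121*(-2218) = 4688852/1121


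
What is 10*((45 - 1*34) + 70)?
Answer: 810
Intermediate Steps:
10*((45 - 1*34) + 70) = 10*((45 - 34) + 70) = 10*(11 + 70) = 10*81 = 810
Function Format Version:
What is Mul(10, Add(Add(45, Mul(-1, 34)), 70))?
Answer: 810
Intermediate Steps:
Mul(10, Add(Add(45, Mul(-1, 34)), 70)) = Mul(10, Add(Add(45, -34), 70)) = Mul(10, Add(11, 70)) = Mul(10, 81) = 810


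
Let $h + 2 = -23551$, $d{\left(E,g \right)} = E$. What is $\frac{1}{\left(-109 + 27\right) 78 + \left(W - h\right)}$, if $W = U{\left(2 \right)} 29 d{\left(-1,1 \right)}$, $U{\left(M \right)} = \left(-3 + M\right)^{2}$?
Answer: $\frac{1}{17128} \approx 5.8384 \cdot 10^{-5}$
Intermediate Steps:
$h = -23553$ ($h = -2 - 23551 = -23553$)
$W = -29$ ($W = \left(-3 + 2\right)^{2} \cdot 29 \left(-1\right) = \left(-1\right)^{2} \cdot 29 \left(-1\right) = 1 \cdot 29 \left(-1\right) = 29 \left(-1\right) = -29$)
$\frac{1}{\left(-109 + 27\right) 78 + \left(W - h\right)} = \frac{1}{\left(-109 + 27\right) 78 - -23524} = \frac{1}{\left(-82\right) 78 + \left(-29 + 23553\right)} = \frac{1}{-6396 + 23524} = \frac{1}{17128}$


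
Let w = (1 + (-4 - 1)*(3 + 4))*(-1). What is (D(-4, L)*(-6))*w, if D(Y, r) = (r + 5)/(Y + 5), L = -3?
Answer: -408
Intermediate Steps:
D(Y, r) = (5 + r)/(5 + Y)
w = 34 (w = (1 - 5*7)*(-1) = (1 - 35)*(-1) = -34*(-1) = 34)
(D(-4, L)*(-6))*w = (((5 - 3)/(5 - 4))*(-6))*34 = ((2/1)*(-6))*34 = ((1*2)*(-6))*34 = (2*(-6))*34 = -12*34 = -408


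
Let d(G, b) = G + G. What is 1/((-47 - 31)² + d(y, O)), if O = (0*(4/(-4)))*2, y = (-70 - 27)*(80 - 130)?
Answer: 1/15784 ≈ 6.3355e-5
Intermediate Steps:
y = 4850 (y = -97*(-50) = 4850)
O = 0 (O = (0*(4*(-¼)))*2 = (0*(-1))*2 = 0*2 = 0)
d(G, b) = 2*G
1/((-47 - 31)² + d(y, O)) = 1/((-47 - 31)² + 2*4850) = 1/((-78)² + 9700) = 1/(6084 + 9700) = 1/15784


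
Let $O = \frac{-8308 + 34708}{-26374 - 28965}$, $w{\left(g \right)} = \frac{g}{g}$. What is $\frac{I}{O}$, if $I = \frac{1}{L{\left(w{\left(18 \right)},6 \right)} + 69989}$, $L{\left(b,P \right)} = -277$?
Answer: $- \frac{55339}{1840396800} \approx -3.0069 \cdot 10^{-5}$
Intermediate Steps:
$w{\left(g \right)} = 1$
$O = - \frac{26400}{55339}$ ($O = \frac{26400}{-55339} = 26400 \left(- \frac{1}{55339}\right) = - \frac{26400}{55339} \approx -0.47706$)
$I = \frac{1}{69712}$ ($I = \frac{1}{-277 + 69989} = \frac{1}{69712} \approx 1.4345 \cdot 10^{-5}$)
$\frac{I}{O} = \frac{1}{69712 \left(- \frac{26400}{55339}\right)} = \frac{1}{69712} \left(- \frac{55339}{26400}\right) = - \frac{55339}{1840396800}$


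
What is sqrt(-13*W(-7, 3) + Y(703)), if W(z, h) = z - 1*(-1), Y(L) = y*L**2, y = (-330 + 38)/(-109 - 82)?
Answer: sqrt(27565869866)/191 ≈ 869.27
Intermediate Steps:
y = 292/191 (y = -292/(-191) = -292*(-1/191) = 292/191 ≈ 1.5288)
Y(L) = 292*L**2/191
W(z, h) = 1 + z (W(z, h) = z + 1 = 1 + z)
sqrt(-13*W(-7, 3) + Y(703)) = sqrt(-13*(1 - 7) + (292/191)*703**2) = sqrt(-13*(-6) + (292/191)*494209) = sqrt(78 + 144309028/191) = sqrt(144323926/191) = sqrt(27565869866)/191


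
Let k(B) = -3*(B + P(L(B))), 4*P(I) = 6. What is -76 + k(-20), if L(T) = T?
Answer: -41/2 ≈ -20.500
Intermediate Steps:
P(I) = 3/2 (P(I) = (1/4)*6 = 3/2)
k(B) = -9/2 - 3*B (k(B) = -3*(B + 3/2) = -3*(3/2 + B) = -9/2 - 3*B)
-76 + k(-20) = -76 + (-9/2 - 3*(-20)) = -76 + (-9/2 + 60) = -76 + 111/2 = -41/2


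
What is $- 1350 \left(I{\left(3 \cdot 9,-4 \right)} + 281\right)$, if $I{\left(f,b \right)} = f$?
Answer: $-415800$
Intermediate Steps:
$- 1350 \left(I{\left(3 \cdot 9,-4 \right)} + 281\right) = - 1350 \left(3 \cdot 9 + 281\right) = - 1350 \left(27 + 281\right) = \left(-1350\right) 308 = -415800$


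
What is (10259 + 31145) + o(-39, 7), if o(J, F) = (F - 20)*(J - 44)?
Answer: 42483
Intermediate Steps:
o(J, F) = (-44 + J)*(-20 + F) (o(J, F) = (-20 + F)*(-44 + J) = (-44 + J)*(-20 + F))
(10259 + 31145) + o(-39, 7) = (10259 + 31145) + (880 - 44*7 - 20*(-39) + 7*(-39)) = 41404 + (880 - 308 + 780 - 273) = 41404 + 1079 = 42483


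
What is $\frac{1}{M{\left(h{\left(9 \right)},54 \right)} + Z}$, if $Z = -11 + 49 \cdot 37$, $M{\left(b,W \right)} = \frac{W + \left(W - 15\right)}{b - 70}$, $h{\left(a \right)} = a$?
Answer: $\frac{61}{109829} \approx 0.00055541$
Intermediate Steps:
$M{\left(b,W \right)} = \frac{-15 + 2 W}{-70 + b}$ ($M{\left(b,W \right)} = \frac{W + \left(-15 + W\right)}{-70 + b} = \frac{-15 + 2 W}{-70 + b}$)
$Z = 1802$ ($Z = -11 + 1813 = 1802$)
$\frac{1}{M{\left(h{\left(9 \right)},54 \right)} + Z} = \frac{1}{\frac{-15 + 2 \cdot 54}{-70 + 9} + 1802} = \frac{1}{\frac{-15 + 108}{-61} + 1802} = \frac{1}{\left(- \frac{1}{61}\right) 93 + 1802} = \frac{1}{- \frac{93}{61} + 1802} = \frac{1}{\frac{109829}{61}} = \frac{61}{109829}$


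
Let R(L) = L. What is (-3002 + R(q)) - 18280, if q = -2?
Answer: -21284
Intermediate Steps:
(-3002 + R(q)) - 18280 = (-3002 - 2) - 18280 = -3004 - 18280 = -21284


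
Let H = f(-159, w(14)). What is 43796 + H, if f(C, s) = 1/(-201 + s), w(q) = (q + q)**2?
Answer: 25533069/583 ≈ 43796.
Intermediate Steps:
w(q) = 4*q**2 (w(q) = (2*q)**2 = 4*q**2)
H = 1/583 (H = 1/(-201 + 4*14**2) = 1/(-201 + 4*196) = 1/(-201 + 784) = 1/583 ≈ 0.0017153)
43796 + H = 43796 + 1/583 = 25533069/583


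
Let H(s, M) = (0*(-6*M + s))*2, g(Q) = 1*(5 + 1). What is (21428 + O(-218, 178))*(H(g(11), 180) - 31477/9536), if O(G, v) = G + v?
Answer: -168307519/2384 ≈ -70599.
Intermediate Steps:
g(Q) = 6 (g(Q) = 1*6 = 6)
H(s, M) = 0 (H(s, M) = (0*(s - 6*M))*2 = 0*2 = 0)
(21428 + O(-218, 178))*(H(g(11), 180) - 31477/9536) = (21428 + (-218 + 178))*(0 - 31477/9536) = (21428 - 40)*(0 - 31477*1/9536) = 21388*(0 - 31477/9536) = 21388*(-31477/9536) = -168307519/2384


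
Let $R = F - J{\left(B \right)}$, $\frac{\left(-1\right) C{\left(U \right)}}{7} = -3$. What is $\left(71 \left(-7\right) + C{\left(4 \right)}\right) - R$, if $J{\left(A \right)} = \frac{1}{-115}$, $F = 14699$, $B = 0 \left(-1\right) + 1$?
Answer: $- \frac{1745126}{115} \approx -15175.0$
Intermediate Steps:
$B = 1$ ($B = 0 + 1 = 1$)
$C{\left(U \right)} = 21$ ($C{\left(U \right)} = \left(-7\right) \left(-3\right) = 21$)
$J{\left(A \right)} = - \frac{1}{115}$
$R = \frac{1690386}{115}$ ($R = 14699 - - \frac{1}{115} = 14699 + \frac{1}{115} = \frac{1690386}{115} \approx 14699.0$)
$\left(71 \left(-7\right) + C{\left(4 \right)}\right) - R = \left(71 \left(-7\right) + 21\right) - \frac{1690386}{115} = \left(-497 + 21\right) - \frac{1690386}{115} = -476 - \frac{1690386}{115} = - \frac{1745126}{115}$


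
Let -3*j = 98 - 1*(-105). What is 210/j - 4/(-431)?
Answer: -38674/12499 ≈ -3.0942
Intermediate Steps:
j = -203/3 (j = -(98 - 1*(-105))/3 = -(98 + 105)/3 = -⅓*203 = -203/3 ≈ -67.667)
210/j - 4/(-431) = 210/(-203/3) - 4/(-431) = 210*(-3/203) - 4*(-1/431) = -90/29 + 4/431 = -38674/12499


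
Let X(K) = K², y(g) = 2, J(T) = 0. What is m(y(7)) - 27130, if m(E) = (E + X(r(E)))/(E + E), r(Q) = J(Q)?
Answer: -54259/2 ≈ -27130.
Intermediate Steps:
r(Q) = 0
m(E) = ½ (m(E) = (E + 0²)/(E + E) = (E + 0)/((2*E)) = E*(1/(2*E)) = ½)
m(y(7)) - 27130 = ½ - 27130 = -54259/2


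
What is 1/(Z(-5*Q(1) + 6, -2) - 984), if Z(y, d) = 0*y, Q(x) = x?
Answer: -1/984 ≈ -0.0010163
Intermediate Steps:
Z(y, d) = 0
1/(Z(-5*Q(1) + 6, -2) - 984) = 1/(0 - 984) = 1/(-984) = -1/984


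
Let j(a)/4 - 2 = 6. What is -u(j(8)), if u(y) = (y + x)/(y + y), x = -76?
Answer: 11/16 ≈ 0.68750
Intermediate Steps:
j(a) = 32 (j(a) = 8 + 4*6 = 8 + 24 = 32)
u(y) = (-76 + y)/(2*y) (u(y) = (y - 76)/(y + y) = (-76 + y)/((2*y)) = (-76 + y)*(1/(2*y)) = (-76 + y)/(2*y))
-u(j(8)) = -(-76 + 32)/(2*32) = -(-44)/(2*32) = -1*(-11/16) = 11/16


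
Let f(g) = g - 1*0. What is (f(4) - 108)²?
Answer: 10816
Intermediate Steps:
f(g) = g (f(g) = g + 0 = g)
(f(4) - 108)² = (4 - 108)² = (-104)² = 10816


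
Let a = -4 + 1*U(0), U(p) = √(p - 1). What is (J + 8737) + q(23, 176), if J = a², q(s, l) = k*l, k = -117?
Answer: -11855 + (4 - I)² ≈ -11840.0 - 8.0*I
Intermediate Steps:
U(p) = √(-1 + p)
a = -4 + I (a = -4 + 1*√(-1 + 0) = -4 + 1*√(-1) = -4 + 1*I = -4 + I ≈ -4.0 + 1.0*I)
q(s, l) = -117*l
J = (-4 + I)² ≈ 15.0 - 8.0*I
(J + 8737) + q(23, 176) = ((4 - I)² + 8737) - 117*176 = (8737 + (4 - I)²) - 20592 = -11855 + (4 - I)²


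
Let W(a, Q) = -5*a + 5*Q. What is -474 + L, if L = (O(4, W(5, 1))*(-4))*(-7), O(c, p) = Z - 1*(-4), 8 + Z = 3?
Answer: -502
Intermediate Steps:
Z = -5 (Z = -8 + 3 = -5)
O(c, p) = -1 (O(c, p) = -5 - 1*(-4) = -5 + 4 = -1)
L = -28 (L = -1*(-4)*(-7) = 4*(-7) = -28)
-474 + L = -474 - 28 = -502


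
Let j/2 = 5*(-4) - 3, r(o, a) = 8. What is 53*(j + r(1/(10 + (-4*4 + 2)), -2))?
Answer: -2014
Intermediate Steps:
j = -46 (j = 2*(5*(-4) - 3) = 2*(-20 - 3) = 2*(-23) = -46)
53*(j + r(1/(10 + (-4*4 + 2)), -2)) = 53*(-46 + 8) = 53*(-38) = -2014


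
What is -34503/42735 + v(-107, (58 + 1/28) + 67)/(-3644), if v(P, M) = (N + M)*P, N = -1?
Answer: 588589809/207635120 ≈ 2.8347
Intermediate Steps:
v(P, M) = P*(-1 + M) (v(P, M) = (-1 + M)*P = P*(-1 + M))
-34503/42735 + v(-107, (58 + 1/28) + 67)/(-3644) = -34503/42735 - 107*(-1 + ((58 + 1/28) + 67))/(-3644) = -34503*1/42735 - 107*(-1 + ((58 + 1/28) + 67))*(-1/3644) = -1643/2035 - 107*(-1 + (1625/28 + 67))*(-1/3644) = -1643/2035 - 107*(-1 + 3501/28)*(-1/3644) = -1643/2035 - 107*3473/28*(-1/3644) = -1643/2035 - 371611/28*(-1/3644) = -1643/2035 + 371611/102032 = 588589809/207635120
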